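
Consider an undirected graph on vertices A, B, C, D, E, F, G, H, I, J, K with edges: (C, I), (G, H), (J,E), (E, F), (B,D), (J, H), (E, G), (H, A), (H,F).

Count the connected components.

4

From A: component {A, E, F, G, H, J}.
From B: component {B, D}.
From C: component {C, I}.
From K: component {K}.
That's 4 components.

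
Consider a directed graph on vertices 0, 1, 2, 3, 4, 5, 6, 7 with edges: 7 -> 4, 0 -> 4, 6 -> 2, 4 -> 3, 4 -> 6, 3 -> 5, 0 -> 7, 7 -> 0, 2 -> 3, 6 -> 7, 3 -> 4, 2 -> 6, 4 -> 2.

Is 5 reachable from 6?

Explore from 6.
Distance 1: reach 2, 7.
Distance 2: reach 0, 3, 4.
Distance 3: reach 5.
Found 5.

Yes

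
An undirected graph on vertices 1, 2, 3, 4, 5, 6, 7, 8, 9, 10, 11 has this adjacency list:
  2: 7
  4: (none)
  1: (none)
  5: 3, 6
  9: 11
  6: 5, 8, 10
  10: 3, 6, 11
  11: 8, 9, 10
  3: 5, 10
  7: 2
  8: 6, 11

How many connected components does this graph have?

4

From 1: component {1}.
From 2: component {2, 7}.
From 3: component {3, 5, 6, 8, 9, 10, 11}.
From 4: component {4}.
That's 4 components.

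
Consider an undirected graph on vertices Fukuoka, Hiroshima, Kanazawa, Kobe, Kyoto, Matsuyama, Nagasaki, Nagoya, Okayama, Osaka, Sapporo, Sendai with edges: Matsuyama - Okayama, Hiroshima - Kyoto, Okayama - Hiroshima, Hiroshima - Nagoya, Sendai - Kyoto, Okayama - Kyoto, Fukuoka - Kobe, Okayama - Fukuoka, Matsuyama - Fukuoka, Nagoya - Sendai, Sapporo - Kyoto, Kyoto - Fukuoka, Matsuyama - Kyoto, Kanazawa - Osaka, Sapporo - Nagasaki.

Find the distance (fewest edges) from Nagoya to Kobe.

Distance 0: Nagoya.
Distance 1: Hiroshima, Sendai.
Distance 2: Kyoto, Okayama.
Distance 3: Fukuoka, Matsuyama, Sapporo.
Distance 4: Kobe, Nagasaki — contains Kobe.

4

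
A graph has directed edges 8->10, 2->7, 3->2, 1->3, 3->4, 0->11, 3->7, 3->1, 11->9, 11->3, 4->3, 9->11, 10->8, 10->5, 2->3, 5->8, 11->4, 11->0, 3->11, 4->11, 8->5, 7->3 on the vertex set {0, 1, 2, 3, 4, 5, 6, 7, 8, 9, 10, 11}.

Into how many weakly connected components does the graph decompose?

3

From 0: component {0, 1, 2, 3, 4, 7, 9, 11}.
From 5: component {5, 8, 10}.
From 6: component {6}.
That's 3 components.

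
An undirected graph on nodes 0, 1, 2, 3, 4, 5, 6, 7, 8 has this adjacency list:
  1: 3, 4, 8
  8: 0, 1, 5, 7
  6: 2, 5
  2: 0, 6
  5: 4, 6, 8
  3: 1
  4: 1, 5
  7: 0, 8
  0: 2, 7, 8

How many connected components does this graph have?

1

From 0: component {0, 1, 2, 3, 4, 5, 6, 7, 8}.
That's 1 component.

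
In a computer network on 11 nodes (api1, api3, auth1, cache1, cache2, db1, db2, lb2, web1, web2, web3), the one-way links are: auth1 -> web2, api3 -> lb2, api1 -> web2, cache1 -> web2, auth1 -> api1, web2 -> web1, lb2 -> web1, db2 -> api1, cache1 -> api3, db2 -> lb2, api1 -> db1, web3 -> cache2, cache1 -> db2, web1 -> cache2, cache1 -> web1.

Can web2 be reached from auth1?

Yes

Explore from auth1.
Distance 1: reach api1, web2.
Found web2.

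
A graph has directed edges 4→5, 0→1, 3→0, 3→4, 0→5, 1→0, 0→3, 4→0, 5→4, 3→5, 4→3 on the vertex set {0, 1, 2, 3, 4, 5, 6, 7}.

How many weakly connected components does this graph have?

From 0: component {0, 1, 3, 4, 5}.
From 2: component {2}.
From 6: component {6}.
From 7: component {7}.
That's 4 components.

4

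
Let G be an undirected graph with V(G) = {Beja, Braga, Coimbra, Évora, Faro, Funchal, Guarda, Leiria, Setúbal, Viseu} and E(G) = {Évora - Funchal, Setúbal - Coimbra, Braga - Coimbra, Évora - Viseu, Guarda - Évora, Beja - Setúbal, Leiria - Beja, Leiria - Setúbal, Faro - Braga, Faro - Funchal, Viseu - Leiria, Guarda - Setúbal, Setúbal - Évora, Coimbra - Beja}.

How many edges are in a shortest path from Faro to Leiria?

4

Distance 0: Faro.
Distance 1: Braga, Funchal.
Distance 2: Coimbra, Évora.
Distance 3: Beja, Guarda, Setúbal, Viseu.
Distance 4: Leiria — contains Leiria.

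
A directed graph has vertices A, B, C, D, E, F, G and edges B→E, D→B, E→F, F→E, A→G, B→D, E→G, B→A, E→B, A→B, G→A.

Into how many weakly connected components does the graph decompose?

From A: component {A, B, D, E, F, G}.
From C: component {C}.
That's 2 components.

2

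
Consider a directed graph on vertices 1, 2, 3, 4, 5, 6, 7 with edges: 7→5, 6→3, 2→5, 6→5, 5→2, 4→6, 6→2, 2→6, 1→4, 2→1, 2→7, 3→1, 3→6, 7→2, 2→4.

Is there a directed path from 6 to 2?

Explore from 6.
Distance 1: reach 2, 3, 5.
Found 2.

Yes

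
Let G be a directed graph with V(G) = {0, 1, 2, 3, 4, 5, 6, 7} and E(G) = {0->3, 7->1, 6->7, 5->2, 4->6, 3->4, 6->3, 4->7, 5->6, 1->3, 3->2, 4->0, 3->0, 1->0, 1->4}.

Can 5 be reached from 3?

No

Explore from 3.
Distance 1: reach 0, 2, 4.
Distance 2: reach 6, 7.
Distance 3: reach 1.
The search from 3 is exhausted; no directed path reaches 5.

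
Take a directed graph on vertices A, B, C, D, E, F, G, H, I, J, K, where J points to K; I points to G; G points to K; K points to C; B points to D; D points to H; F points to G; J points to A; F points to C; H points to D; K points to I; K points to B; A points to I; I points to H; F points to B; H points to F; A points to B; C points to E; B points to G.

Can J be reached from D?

Explore from D.
Distance 1: reach H.
Distance 2: reach F.
Distance 3: reach B, C, G.
Distance 4: reach E, K.
Distance 5: reach I.
The search from D is exhausted; no directed path reaches J.

No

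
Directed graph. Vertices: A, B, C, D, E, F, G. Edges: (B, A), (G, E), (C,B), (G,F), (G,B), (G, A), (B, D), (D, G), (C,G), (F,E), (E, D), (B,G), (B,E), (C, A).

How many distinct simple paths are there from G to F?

G→F

1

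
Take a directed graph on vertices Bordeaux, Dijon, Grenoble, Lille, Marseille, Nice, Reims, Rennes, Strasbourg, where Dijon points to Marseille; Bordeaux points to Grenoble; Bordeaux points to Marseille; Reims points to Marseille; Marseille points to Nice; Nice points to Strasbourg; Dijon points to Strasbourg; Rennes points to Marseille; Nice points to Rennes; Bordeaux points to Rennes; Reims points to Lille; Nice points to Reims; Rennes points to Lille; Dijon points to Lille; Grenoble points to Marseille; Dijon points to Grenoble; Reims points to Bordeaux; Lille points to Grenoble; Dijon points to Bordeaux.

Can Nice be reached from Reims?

Yes

Explore from Reims.
Distance 1: reach Bordeaux, Lille, Marseille.
Distance 2: reach Grenoble, Nice, Rennes.
Found Nice.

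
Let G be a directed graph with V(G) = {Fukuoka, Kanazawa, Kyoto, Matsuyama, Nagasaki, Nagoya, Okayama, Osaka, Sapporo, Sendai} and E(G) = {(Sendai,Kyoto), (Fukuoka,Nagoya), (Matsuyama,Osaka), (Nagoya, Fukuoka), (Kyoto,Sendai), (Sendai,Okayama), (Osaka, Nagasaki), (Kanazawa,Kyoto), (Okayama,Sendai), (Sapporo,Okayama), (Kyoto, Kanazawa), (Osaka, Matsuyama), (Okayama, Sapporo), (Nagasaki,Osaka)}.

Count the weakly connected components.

3

From Fukuoka: component {Fukuoka, Nagoya}.
From Kanazawa: component {Kanazawa, Kyoto, Okayama, Sapporo, Sendai}.
From Matsuyama: component {Matsuyama, Nagasaki, Osaka}.
That's 3 components.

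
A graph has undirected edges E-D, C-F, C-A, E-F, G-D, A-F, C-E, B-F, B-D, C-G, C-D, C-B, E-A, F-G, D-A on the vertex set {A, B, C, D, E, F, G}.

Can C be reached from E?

Explore from E.
Distance 1: reach A, C, D, F.
Found C.

Yes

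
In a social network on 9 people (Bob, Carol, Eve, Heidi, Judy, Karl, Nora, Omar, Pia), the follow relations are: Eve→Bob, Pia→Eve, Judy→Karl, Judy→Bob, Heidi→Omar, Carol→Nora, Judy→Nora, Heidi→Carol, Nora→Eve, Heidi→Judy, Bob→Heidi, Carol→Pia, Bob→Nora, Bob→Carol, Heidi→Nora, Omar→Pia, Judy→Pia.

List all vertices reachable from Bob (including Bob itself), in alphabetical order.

Start at Bob.
Its neighbours: Carol, Heidi, Nora.
Then their neighbours: Eve, Judy, Omar, Pia.
Then next layer: Karl.
Every vertex is now reached.

Bob, Carol, Eve, Heidi, Judy, Karl, Nora, Omar, Pia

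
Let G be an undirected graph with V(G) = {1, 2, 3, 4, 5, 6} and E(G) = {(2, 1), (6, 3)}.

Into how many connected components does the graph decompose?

From 1: component {1, 2}.
From 3: component {3, 6}.
From 4: component {4}.
From 5: component {5}.
That's 4 components.

4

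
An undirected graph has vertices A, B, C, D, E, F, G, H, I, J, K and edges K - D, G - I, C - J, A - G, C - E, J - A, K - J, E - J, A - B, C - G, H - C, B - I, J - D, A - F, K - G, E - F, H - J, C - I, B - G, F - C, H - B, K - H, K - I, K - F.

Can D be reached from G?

Yes

Explore from G.
Distance 1: reach A, B, C, I, K.
Distance 2: reach D, E, F, H, J.
Found D.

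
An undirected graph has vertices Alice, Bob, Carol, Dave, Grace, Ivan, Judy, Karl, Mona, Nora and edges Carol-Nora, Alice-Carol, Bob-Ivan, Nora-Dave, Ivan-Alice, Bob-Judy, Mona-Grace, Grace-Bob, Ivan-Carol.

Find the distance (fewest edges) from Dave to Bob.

Distance 0: Dave.
Distance 1: Nora.
Distance 2: Carol.
Distance 3: Alice, Ivan.
Distance 4: Bob — contains Bob.

4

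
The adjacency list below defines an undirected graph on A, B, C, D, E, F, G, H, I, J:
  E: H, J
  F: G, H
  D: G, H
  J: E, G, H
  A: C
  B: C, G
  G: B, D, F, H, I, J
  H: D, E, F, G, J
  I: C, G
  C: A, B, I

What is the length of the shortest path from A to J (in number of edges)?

Distance 0: A.
Distance 1: C.
Distance 2: B, I.
Distance 3: G.
Distance 4: D, F, H, J — contains J.

4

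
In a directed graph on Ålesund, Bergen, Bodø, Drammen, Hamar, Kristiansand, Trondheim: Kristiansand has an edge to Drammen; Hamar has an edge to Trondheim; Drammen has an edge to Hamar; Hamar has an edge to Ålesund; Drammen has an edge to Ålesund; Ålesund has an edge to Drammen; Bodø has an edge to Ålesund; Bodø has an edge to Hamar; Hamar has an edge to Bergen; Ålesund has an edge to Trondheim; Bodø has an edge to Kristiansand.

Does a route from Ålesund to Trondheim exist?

Yes

Explore from Ålesund.
Distance 1: reach Drammen, Trondheim.
Found Trondheim.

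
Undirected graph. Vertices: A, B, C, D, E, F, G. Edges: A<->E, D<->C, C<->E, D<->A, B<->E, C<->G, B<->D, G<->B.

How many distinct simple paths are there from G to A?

8

G–B–D–A
G–B–D–C–E–A
G–B–E–A
G–B–E–C–D–A
G–C–D–A
G–C–D–B–E–A
G–C–E–A
G–C–E–B–D–A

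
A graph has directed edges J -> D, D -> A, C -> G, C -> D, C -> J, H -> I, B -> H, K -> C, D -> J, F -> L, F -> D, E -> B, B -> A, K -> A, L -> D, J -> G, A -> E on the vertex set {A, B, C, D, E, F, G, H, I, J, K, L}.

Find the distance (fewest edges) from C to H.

5

Distance 0: C.
Distance 1: D, G, J.
Distance 2: A.
Distance 3: E.
Distance 4: B.
Distance 5: H — contains H.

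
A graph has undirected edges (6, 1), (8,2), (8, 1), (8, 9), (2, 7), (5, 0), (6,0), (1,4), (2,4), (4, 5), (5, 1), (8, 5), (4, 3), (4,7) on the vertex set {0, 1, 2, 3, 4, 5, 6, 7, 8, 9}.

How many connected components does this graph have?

From 0: component {0, 1, 2, 3, 4, 5, 6, 7, 8, 9}.
That's 1 component.

1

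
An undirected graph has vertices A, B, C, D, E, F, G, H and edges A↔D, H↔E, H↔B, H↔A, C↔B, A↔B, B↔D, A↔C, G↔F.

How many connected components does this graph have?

From A: component {A, B, C, D, E, H}.
From F: component {F, G}.
That's 2 components.

2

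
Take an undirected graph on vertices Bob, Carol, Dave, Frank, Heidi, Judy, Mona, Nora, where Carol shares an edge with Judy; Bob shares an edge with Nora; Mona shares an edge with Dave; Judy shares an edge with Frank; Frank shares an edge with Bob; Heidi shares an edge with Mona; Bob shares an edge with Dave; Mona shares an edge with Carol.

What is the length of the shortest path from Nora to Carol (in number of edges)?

Distance 0: Nora.
Distance 1: Bob.
Distance 2: Dave, Frank.
Distance 3: Judy, Mona.
Distance 4: Carol, Heidi — contains Carol.

4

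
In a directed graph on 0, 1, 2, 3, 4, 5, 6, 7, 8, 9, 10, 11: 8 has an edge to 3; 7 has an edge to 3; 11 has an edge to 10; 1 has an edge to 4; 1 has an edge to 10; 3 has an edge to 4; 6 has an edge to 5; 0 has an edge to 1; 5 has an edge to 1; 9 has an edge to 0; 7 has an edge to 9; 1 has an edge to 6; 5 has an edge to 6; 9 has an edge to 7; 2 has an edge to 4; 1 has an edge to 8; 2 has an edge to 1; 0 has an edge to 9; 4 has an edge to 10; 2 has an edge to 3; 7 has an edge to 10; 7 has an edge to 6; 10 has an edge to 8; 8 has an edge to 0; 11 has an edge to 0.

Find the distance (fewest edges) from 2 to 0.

3

Distance 0: 2.
Distance 1: 1, 3, 4.
Distance 2: 6, 8, 10.
Distance 3: 0, 5 — contains 0.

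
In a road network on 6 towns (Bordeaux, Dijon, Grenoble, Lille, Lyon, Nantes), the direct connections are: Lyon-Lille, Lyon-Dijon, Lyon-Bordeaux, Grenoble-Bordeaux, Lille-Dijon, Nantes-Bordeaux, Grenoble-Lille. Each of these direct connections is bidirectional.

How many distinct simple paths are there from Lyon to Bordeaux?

3

Lyon–Bordeaux
Lyon–Dijon–Lille–Grenoble–Bordeaux
Lyon–Lille–Grenoble–Bordeaux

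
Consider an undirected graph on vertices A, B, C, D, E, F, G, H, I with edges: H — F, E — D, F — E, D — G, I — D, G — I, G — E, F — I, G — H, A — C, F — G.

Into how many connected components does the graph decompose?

3

From A: component {A, C}.
From B: component {B}.
From D: component {D, E, F, G, H, I}.
That's 3 components.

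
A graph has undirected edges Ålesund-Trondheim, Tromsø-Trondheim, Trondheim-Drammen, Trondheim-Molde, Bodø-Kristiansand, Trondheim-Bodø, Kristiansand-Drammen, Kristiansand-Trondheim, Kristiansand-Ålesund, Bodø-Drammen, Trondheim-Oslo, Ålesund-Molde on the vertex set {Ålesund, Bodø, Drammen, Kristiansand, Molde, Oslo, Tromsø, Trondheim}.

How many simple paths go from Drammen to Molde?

17

Drammen–Bodø–Kristiansand–Ålesund–Molde
Drammen–Bodø–Kristiansand–Ålesund–Trondheim–Molde
Drammen–Bodø–Kristiansand–Trondheim–Ålesund–Molde
Drammen–Bodø–Kristiansand–Trondheim–Molde
Drammen–Bodø–Trondheim–Ålesund–Molde
Drammen–Bodø–Trondheim–Kristiansand–Ålesund–Molde
Drammen–Bodø–Trondheim–Molde
Drammen–Kristiansand–Ålesund–Molde
... and 9 more.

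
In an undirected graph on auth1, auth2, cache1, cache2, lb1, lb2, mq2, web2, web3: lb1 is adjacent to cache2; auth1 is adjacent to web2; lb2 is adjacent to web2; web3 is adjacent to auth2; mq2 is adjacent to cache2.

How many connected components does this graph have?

From auth1: component {auth1, lb2, web2}.
From auth2: component {auth2, web3}.
From cache1: component {cache1}.
From cache2: component {cache2, lb1, mq2}.
That's 4 components.

4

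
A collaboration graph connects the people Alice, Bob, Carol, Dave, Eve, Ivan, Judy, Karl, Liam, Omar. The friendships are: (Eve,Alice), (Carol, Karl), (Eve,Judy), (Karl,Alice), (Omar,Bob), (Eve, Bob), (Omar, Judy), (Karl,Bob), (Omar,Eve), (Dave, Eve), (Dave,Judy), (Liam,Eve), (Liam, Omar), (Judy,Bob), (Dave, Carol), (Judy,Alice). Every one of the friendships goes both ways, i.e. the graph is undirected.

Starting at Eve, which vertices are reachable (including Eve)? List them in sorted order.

Start at Eve.
Its neighbours: Alice, Bob, Dave, Judy, Liam, Omar.
Then their neighbours: Carol, Karl.
Nothing further is reachable.

Alice, Bob, Carol, Dave, Eve, Judy, Karl, Liam, Omar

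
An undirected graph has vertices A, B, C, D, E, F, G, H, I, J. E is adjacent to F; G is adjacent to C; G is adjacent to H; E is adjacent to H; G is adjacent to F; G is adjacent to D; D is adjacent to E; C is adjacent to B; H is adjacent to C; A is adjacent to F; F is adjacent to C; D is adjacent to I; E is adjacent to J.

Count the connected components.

From A: component {A, B, C, D, E, F, G, H, I, J}.
That's 1 component.

1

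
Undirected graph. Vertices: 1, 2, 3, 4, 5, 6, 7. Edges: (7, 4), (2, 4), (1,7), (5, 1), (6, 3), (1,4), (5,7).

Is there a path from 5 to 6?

No

Explore from 5.
Distance 1: reach 1, 7.
Distance 2: reach 4.
Distance 3: reach 2.
The search is exhausted without reaching 6; it lies in a different component.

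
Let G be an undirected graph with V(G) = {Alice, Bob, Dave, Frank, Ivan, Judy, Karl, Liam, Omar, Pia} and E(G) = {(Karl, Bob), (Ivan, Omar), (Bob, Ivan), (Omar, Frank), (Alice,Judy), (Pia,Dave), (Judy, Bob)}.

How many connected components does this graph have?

From Alice: component {Alice, Bob, Frank, Ivan, Judy, Karl, Omar}.
From Dave: component {Dave, Pia}.
From Liam: component {Liam}.
That's 3 components.

3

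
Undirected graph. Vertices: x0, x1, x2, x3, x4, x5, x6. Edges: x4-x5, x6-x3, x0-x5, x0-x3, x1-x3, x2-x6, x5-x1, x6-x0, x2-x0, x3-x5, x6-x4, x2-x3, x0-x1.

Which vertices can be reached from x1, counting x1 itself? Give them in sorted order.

x0, x1, x2, x3, x4, x5, x6

Start at x1.
Its neighbours: x0, x3, x5.
Then their neighbours: x2, x4, x6.
Every vertex is now reached.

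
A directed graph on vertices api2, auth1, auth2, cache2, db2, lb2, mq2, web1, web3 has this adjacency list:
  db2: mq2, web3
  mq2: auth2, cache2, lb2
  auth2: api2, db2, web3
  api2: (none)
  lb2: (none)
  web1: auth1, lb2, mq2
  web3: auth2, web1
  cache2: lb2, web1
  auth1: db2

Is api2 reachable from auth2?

Explore from auth2.
Distance 1: reach api2, db2, web3.
Found api2.

Yes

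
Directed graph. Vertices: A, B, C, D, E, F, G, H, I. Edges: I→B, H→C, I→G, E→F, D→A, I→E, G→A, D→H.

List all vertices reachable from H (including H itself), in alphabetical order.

C, H

Start at H.
Its neighbours: C.
Nothing further is reachable.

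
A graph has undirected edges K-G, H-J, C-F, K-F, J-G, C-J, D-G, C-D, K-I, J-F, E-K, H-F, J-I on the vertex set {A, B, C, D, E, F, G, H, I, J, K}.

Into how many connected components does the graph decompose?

From A: component {A}.
From B: component {B}.
From C: component {C, D, E, F, G, H, I, J, K}.
That's 3 components.

3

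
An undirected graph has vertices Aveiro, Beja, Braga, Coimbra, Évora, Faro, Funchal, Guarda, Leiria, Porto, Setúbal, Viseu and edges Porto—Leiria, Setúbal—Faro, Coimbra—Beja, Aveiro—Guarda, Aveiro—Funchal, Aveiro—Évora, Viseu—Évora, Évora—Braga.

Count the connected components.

From Aveiro: component {Aveiro, Braga, Évora, Funchal, Guarda, Viseu}.
From Beja: component {Beja, Coimbra}.
From Faro: component {Faro, Setúbal}.
From Leiria: component {Leiria, Porto}.
That's 4 components.

4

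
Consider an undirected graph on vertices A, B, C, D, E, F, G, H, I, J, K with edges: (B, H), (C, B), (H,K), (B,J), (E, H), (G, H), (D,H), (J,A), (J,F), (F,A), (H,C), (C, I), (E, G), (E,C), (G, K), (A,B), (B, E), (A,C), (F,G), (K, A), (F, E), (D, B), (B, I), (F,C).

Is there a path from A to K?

Yes

Explore from A.
Distance 1: reach B, C, F, J, K.
Found K.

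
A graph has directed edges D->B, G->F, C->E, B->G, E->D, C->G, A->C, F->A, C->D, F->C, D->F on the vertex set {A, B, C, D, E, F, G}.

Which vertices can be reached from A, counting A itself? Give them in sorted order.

Start at A.
Its neighbours: C.
Then their neighbours: D, E, G.
Then next layer: B, F.
Every vertex is now reached.

A, B, C, D, E, F, G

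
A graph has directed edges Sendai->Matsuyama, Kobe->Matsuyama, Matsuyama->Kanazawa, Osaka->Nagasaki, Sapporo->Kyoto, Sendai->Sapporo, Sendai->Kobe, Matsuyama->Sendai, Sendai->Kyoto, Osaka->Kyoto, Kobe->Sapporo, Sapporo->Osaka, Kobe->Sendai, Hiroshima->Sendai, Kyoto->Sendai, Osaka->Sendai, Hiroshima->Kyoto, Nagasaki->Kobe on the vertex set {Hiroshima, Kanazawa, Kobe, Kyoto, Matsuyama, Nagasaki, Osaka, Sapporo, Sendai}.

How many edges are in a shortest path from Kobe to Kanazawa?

Distance 0: Kobe.
Distance 1: Matsuyama, Sapporo, Sendai.
Distance 2: Kanazawa, Kyoto, Osaka — contains Kanazawa.

2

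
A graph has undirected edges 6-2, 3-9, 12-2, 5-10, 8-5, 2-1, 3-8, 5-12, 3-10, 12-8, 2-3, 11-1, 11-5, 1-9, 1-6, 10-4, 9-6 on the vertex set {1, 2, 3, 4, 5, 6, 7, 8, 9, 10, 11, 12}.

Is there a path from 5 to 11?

Yes

Explore from 5.
Distance 1: reach 8, 10, 11, 12.
Found 11.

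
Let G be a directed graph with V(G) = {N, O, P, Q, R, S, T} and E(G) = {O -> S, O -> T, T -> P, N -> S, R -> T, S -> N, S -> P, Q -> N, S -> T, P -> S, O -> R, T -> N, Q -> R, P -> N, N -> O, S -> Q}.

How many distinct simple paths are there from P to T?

P→N→O→R→T
P→N→O→S→Q→R→T
P→N→O→S→T
P→N→O→T
P→N→S→Q→R→T
P→N→S→T
P→S→N→O→R→T
P→S→N→O→T
P→S→Q→N→O→R→T
P→S→Q→N→O→T
P→S→Q→R→T
P→S→T

12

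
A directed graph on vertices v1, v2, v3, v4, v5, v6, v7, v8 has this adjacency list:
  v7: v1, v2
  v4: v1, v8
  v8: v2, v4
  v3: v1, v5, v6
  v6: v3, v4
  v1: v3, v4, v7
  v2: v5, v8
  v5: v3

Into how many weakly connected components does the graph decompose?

1

From v1: component {v1, v2, v3, v4, v5, v6, v7, v8}.
That's 1 component.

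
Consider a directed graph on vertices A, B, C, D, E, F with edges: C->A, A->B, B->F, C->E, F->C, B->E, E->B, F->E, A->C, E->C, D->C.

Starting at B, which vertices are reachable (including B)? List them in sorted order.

A, B, C, E, F

Start at B.
Its neighbours: E, F.
Then their neighbours: C.
Then next layer: A.
Nothing further is reachable.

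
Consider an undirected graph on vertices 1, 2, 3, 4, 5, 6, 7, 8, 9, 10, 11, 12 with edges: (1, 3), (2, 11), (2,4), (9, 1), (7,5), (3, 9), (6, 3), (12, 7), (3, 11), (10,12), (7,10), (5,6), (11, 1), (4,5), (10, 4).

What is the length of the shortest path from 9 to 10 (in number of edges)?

5

Distance 0: 9.
Distance 1: 1, 3.
Distance 2: 6, 11.
Distance 3: 2, 5.
Distance 4: 4, 7.
Distance 5: 10, 12 — contains 10.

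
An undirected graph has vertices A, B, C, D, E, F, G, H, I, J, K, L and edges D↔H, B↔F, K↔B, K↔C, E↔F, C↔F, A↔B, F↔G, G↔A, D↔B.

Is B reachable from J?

No

J has no edges, so nothing is reachable from it.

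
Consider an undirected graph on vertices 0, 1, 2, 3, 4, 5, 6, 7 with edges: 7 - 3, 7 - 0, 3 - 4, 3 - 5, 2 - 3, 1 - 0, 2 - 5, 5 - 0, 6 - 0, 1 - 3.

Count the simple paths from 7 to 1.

6

7–0–1
7–0–5–2–3–1
7–0–5–3–1
7–3–1
7–3–2–5–0–1
7–3–5–0–1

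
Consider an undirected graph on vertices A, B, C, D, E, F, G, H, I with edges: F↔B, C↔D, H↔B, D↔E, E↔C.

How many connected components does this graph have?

5

From A: component {A}.
From B: component {B, F, H}.
From C: component {C, D, E}.
From G: component {G}.
From I: component {I}.
That's 5 components.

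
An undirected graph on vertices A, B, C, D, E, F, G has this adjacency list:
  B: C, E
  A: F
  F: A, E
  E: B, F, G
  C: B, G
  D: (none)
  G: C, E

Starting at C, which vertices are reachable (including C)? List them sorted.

A, B, C, E, F, G

Start at C.
Its neighbours: B, G.
Then their neighbours: E.
Then next layer: F.
Then next layer: A.
Nothing further is reachable.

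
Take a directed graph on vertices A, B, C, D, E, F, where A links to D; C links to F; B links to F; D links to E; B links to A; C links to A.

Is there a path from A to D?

Explore from A.
Distance 1: reach D.
Found D.

Yes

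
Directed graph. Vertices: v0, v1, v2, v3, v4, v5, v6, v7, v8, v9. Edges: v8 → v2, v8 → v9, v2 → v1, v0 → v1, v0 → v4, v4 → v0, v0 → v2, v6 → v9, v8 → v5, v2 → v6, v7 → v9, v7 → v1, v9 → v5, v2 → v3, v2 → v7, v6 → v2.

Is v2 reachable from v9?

No

Explore from v9.
Distance 1: reach v5.
The search from v9 is exhausted; no directed path reaches v2.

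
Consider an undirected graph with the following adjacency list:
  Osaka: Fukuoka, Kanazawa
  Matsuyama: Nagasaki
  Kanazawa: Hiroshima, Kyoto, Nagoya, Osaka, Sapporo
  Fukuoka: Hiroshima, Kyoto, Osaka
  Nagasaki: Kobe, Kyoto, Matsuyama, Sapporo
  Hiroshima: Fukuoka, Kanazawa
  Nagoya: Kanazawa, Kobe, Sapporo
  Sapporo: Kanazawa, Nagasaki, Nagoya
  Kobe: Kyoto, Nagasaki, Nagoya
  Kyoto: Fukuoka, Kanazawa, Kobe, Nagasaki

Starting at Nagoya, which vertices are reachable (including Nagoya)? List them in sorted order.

Start at Nagoya.
Its neighbours: Kanazawa, Kobe, Sapporo.
Then their neighbours: Hiroshima, Kyoto, Nagasaki, Osaka.
Then next layer: Fukuoka, Matsuyama.
Every vertex is now reached.

Fukuoka, Hiroshima, Kanazawa, Kobe, Kyoto, Matsuyama, Nagasaki, Nagoya, Osaka, Sapporo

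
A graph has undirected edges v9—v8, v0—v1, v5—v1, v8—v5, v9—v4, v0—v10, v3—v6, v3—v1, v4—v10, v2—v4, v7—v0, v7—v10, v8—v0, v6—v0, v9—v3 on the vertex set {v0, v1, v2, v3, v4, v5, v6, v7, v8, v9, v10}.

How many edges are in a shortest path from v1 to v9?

2

Distance 0: v1.
Distance 1: v0, v3, v5.
Distance 2: v6, v7, v8, v9, v10 — contains v9.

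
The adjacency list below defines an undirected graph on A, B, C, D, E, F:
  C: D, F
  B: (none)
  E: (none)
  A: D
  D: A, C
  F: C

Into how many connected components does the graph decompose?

3

From A: component {A, C, D, F}.
From B: component {B}.
From E: component {E}.
That's 3 components.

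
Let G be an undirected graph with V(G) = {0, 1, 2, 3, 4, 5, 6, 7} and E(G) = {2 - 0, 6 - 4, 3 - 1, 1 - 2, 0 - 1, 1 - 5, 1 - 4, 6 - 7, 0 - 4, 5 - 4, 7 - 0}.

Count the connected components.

From 0: component {0, 1, 2, 3, 4, 5, 6, 7}.
That's 1 component.

1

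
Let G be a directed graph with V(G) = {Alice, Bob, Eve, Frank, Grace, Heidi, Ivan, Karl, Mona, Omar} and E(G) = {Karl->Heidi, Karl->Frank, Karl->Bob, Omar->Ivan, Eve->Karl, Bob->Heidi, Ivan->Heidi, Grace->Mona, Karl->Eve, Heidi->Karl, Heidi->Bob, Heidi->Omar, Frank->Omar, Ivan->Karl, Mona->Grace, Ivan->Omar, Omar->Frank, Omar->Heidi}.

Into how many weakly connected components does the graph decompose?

From Alice: component {Alice}.
From Bob: component {Bob, Eve, Frank, Heidi, Ivan, Karl, Omar}.
From Grace: component {Grace, Mona}.
That's 3 components.

3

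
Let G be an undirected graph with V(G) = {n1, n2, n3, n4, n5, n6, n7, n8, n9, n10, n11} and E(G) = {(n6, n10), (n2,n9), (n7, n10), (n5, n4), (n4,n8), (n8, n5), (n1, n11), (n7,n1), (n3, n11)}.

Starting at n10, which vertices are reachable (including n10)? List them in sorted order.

Start at n10.
Its neighbours: n6, n7.
Then their neighbours: n1.
Then next layer: n11.
Then next layer: n3.
Nothing further is reachable.

n1, n3, n6, n7, n10, n11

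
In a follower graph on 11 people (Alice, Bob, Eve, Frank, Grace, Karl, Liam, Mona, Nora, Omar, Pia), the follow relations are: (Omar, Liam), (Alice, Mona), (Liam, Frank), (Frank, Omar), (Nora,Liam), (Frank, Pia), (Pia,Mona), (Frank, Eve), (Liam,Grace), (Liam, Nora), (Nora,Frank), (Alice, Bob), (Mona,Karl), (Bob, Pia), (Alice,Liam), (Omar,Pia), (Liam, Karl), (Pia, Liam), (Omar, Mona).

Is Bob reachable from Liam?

Explore from Liam.
Distance 1: reach Frank, Grace, Karl, Nora.
Distance 2: reach Eve, Omar, Pia.
Distance 3: reach Mona.
The search from Liam is exhausted; no directed path reaches Bob.

No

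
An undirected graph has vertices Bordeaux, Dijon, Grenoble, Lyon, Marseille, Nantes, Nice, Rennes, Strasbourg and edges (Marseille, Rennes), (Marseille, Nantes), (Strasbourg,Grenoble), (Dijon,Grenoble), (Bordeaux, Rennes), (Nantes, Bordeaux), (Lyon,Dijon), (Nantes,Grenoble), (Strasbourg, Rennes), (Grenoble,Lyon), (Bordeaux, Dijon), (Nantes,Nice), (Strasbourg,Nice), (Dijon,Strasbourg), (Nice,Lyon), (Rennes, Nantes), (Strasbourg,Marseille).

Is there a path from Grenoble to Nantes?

Explore from Grenoble.
Distance 1: reach Dijon, Lyon, Nantes, Strasbourg.
Found Nantes.

Yes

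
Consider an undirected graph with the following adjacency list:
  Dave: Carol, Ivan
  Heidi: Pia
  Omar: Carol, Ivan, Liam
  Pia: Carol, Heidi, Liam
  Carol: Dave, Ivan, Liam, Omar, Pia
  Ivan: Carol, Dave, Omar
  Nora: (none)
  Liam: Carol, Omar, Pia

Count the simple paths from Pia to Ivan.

Pia–Carol–Dave–Ivan
Pia–Carol–Ivan
Pia–Carol–Liam–Omar–Ivan
Pia–Carol–Omar–Ivan
Pia–Liam–Carol–Dave–Ivan
Pia–Liam–Carol–Ivan
Pia–Liam–Carol–Omar–Ivan
Pia–Liam–Omar–Carol–Dave–Ivan
Pia–Liam–Omar–Carol–Ivan
Pia–Liam–Omar–Ivan

10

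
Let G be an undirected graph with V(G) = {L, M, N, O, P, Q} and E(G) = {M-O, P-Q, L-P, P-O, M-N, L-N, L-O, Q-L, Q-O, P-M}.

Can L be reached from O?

Yes

Explore from O.
Distance 1: reach L, M, P, Q.
Found L.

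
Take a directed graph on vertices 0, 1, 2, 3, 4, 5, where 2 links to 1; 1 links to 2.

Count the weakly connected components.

5

From 0: component {0}.
From 1: component {1, 2}.
From 3: component {3}.
From 4: component {4}.
From 5: component {5}.
That's 5 components.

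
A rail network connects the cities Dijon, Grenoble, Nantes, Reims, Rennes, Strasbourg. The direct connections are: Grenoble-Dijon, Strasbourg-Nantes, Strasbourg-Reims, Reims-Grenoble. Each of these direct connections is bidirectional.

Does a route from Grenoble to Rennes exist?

Explore from Grenoble.
Distance 1: reach Dijon, Reims.
Distance 2: reach Strasbourg.
Distance 3: reach Nantes.
The search is exhausted without reaching Rennes; it lies in a different component.

No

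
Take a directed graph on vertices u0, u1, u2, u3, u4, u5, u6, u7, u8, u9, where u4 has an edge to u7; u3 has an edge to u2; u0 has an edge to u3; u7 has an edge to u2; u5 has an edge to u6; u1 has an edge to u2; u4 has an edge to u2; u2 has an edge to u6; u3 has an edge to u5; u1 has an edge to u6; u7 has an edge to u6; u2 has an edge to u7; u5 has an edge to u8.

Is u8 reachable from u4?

Explore from u4.
Distance 1: reach u2, u7.
Distance 2: reach u6.
The search from u4 is exhausted; no directed path reaches u8.

No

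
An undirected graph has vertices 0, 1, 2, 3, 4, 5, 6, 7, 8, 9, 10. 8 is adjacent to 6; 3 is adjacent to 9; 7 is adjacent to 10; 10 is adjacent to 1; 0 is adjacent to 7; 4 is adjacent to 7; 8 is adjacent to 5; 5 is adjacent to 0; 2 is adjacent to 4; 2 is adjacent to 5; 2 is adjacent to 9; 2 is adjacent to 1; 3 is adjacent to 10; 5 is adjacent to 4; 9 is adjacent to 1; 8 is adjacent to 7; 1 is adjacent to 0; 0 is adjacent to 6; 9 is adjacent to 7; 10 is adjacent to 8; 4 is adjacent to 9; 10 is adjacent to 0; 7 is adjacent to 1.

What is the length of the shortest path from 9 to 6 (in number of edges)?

3

Distance 0: 9.
Distance 1: 1, 2, 3, 4, 7.
Distance 2: 0, 5, 8, 10.
Distance 3: 6 — contains 6.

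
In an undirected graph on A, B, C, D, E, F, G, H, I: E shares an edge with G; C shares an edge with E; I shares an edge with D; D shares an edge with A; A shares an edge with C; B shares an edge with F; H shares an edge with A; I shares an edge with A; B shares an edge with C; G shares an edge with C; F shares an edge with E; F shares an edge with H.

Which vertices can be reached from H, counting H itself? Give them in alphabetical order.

Start at H.
Its neighbours: A, F.
Then their neighbours: B, C, D, E, I.
Then next layer: G.
Every vertex is now reached.

A, B, C, D, E, F, G, H, I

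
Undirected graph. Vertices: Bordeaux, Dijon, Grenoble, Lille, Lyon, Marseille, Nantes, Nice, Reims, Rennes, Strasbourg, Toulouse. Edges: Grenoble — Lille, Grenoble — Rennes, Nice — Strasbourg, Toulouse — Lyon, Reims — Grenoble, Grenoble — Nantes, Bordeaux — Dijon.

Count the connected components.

5

From Bordeaux: component {Bordeaux, Dijon}.
From Grenoble: component {Grenoble, Lille, Nantes, Reims, Rennes}.
From Lyon: component {Lyon, Toulouse}.
From Marseille: component {Marseille}.
From Nice: component {Nice, Strasbourg}.
That's 5 components.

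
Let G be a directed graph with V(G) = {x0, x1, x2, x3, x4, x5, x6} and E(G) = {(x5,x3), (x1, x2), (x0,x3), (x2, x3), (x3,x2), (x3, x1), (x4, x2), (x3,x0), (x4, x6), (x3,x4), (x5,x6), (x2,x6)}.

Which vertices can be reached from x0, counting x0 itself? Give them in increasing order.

x0, x1, x2, x3, x4, x6

Start at x0.
Its neighbours: x3.
Then their neighbours: x1, x2, x4.
Then next layer: x6.
Nothing further is reachable.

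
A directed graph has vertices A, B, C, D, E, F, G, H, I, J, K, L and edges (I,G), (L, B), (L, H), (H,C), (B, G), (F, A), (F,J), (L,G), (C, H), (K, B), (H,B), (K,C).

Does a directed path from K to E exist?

No

Explore from K.
Distance 1: reach B, C.
Distance 2: reach G, H.
The search from K is exhausted; no directed path reaches E.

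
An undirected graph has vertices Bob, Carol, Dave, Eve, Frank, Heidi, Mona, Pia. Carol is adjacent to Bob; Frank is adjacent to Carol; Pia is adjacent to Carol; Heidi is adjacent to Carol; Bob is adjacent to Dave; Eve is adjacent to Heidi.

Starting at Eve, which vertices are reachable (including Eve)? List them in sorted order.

Bob, Carol, Dave, Eve, Frank, Heidi, Pia

Start at Eve.
Its neighbours: Heidi.
Then their neighbours: Carol.
Then next layer: Bob, Frank, Pia.
Then next layer: Dave.
Nothing further is reachable.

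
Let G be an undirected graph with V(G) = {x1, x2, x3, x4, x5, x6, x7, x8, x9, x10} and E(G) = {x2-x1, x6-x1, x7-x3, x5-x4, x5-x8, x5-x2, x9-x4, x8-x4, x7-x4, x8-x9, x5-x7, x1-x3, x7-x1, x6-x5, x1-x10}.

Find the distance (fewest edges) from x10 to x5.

3

Distance 0: x10.
Distance 1: x1.
Distance 2: x2, x3, x6, x7.
Distance 3: x4, x5 — contains x5.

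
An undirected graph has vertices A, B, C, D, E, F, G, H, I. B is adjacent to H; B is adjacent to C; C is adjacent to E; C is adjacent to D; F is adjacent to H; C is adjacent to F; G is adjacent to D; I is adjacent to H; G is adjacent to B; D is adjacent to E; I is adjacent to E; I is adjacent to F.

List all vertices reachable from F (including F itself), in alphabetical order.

B, C, D, E, F, G, H, I

Start at F.
Its neighbours: C, H, I.
Then their neighbours: B, D, E.
Then next layer: G.
Nothing further is reachable.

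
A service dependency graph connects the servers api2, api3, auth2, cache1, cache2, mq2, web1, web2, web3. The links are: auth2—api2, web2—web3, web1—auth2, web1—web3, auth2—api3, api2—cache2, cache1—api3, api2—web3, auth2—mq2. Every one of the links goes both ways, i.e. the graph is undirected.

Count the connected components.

From api2: component {api2, api3, auth2, cache1, cache2, mq2, web1, web2, web3}.
That's 1 component.

1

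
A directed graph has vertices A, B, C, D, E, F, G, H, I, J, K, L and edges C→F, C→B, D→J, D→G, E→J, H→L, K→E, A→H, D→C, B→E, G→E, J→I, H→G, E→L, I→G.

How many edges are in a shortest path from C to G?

Distance 0: C.
Distance 1: B, F.
Distance 2: E.
Distance 3: J, L.
Distance 4: I.
Distance 5: G — contains G.

5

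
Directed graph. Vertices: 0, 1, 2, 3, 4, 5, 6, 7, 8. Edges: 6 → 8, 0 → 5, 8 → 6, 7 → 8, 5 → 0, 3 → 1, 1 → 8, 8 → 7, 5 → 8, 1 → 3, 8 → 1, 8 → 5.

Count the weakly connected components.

3

From 0: component {0, 1, 3, 5, 6, 7, 8}.
From 2: component {2}.
From 4: component {4}.
That's 3 components.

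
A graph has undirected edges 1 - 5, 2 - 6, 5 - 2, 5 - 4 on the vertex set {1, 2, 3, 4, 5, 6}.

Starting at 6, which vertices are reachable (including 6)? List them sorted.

Start at 6.
Its neighbours: 2.
Then their neighbours: 5.
Then next layer: 1, 4.
Nothing further is reachable.

1, 2, 4, 5, 6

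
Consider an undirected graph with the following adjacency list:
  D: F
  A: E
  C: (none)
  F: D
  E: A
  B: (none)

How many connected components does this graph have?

4

From A: component {A, E}.
From B: component {B}.
From C: component {C}.
From D: component {D, F}.
That's 4 components.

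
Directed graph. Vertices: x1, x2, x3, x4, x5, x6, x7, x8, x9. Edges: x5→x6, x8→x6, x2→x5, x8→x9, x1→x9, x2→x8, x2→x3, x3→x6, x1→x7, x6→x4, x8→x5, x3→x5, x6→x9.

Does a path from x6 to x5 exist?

Explore from x6.
Distance 1: reach x4, x9.
The search from x6 is exhausted; no directed path reaches x5.

No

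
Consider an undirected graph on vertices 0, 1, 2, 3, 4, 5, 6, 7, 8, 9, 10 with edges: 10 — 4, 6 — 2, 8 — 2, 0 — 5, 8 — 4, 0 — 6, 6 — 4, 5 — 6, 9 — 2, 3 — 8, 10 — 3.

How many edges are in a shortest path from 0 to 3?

Distance 0: 0.
Distance 1: 5, 6.
Distance 2: 2, 4.
Distance 3: 8, 9, 10.
Distance 4: 3 — contains 3.

4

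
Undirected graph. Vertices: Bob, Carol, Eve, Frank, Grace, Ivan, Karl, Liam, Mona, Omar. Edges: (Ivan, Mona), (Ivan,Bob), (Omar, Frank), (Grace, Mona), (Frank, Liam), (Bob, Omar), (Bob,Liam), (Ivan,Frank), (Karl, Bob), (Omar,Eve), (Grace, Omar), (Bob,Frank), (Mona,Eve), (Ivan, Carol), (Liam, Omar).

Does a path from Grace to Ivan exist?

Explore from Grace.
Distance 1: reach Mona, Omar.
Distance 2: reach Bob, Eve, Frank, Ivan, Liam.
Found Ivan.

Yes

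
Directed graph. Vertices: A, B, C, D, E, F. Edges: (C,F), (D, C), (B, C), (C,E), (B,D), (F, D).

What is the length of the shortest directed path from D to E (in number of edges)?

Distance 0: D.
Distance 1: C.
Distance 2: E, F — contains E.

2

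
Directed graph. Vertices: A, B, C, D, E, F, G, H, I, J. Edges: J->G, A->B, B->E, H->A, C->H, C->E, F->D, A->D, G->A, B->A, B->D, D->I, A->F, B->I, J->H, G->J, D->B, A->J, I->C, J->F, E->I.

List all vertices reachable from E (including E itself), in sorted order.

Start at E.
Its neighbours: I.
Then their neighbours: C.
Then next layer: H.
Then next layer: A.
Then next layer: B, D, F, J.
Then next layer: G.
Every vertex is now reached.

A, B, C, D, E, F, G, H, I, J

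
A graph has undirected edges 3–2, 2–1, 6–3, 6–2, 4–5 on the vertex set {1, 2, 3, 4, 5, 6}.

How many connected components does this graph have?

From 1: component {1, 2, 3, 6}.
From 4: component {4, 5}.
That's 2 components.

2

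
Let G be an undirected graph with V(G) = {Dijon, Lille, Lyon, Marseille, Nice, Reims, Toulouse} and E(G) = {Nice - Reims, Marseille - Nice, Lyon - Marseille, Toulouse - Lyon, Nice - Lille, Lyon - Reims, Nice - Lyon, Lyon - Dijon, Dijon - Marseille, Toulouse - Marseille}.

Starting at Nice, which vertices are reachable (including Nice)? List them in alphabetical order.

Start at Nice.
Its neighbours: Lille, Lyon, Marseille, Reims.
Then their neighbours: Dijon, Toulouse.
Every vertex is now reached.

Dijon, Lille, Lyon, Marseille, Nice, Reims, Toulouse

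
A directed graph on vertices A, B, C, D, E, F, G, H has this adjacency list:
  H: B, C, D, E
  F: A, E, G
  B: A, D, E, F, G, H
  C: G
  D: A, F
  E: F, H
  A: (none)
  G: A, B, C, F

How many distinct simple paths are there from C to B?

C→G→B
C→G→F→E→H→B

2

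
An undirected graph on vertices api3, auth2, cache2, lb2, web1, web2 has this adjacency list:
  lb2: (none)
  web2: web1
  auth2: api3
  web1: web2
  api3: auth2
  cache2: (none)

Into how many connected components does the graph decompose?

From api3: component {api3, auth2}.
From cache2: component {cache2}.
From lb2: component {lb2}.
From web1: component {web1, web2}.
That's 4 components.

4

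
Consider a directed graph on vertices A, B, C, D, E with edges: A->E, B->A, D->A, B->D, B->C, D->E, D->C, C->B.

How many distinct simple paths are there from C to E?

3

C→B→A→E
C→B→D→A→E
C→B→D→E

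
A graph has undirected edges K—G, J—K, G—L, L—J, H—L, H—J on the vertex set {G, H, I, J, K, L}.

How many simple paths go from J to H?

J–H
J–K–G–L–H
J–L–H

3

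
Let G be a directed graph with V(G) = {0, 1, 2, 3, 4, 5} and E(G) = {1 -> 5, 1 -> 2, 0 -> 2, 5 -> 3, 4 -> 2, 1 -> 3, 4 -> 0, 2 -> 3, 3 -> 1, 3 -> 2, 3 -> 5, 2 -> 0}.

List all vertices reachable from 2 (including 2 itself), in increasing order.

0, 1, 2, 3, 5

Start at 2.
Its neighbours: 0, 3.
Then their neighbours: 1, 5.
Nothing further is reachable.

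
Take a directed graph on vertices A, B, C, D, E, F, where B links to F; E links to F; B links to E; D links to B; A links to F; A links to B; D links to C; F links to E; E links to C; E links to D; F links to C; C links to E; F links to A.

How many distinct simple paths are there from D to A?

D→B→E→F→A
D→B→F→A
D→C→E→F→A

3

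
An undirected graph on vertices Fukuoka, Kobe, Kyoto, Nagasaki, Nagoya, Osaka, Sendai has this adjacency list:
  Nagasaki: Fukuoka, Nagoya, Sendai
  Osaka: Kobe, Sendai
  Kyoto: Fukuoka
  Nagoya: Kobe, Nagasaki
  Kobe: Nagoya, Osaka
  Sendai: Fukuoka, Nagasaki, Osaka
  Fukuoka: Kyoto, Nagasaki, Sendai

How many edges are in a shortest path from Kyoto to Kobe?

4

Distance 0: Kyoto.
Distance 1: Fukuoka.
Distance 2: Nagasaki, Sendai.
Distance 3: Nagoya, Osaka.
Distance 4: Kobe — contains Kobe.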